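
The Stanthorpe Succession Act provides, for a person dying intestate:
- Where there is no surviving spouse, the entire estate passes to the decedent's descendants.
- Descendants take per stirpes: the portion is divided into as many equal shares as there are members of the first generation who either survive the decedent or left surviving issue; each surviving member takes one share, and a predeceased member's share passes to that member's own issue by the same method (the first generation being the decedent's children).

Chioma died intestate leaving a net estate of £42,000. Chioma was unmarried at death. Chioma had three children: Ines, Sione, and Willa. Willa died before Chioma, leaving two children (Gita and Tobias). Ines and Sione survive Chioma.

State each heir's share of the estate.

The entire £42,000 passes to the descendants.
That amount (£42,000) is divided into 3 shares of £14,000: Ines and Sione each take £14,000; Willa's £14,000 share passes to Willa's issue.
Willa's share (£14,000) is divided into 2 shares of £7,000: Gita and Tobias each take £7,000.

Ines: £14,000; Sione: £14,000; Gita: £7,000; Tobias: £7,000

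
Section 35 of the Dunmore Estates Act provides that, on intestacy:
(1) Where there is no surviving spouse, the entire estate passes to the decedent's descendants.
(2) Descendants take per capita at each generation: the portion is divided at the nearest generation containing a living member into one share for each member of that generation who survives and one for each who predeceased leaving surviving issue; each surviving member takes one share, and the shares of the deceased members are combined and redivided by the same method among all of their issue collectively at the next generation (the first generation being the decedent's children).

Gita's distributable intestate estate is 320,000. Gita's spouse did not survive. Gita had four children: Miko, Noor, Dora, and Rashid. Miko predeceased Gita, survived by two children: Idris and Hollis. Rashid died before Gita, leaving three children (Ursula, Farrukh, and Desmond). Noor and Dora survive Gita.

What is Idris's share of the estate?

The entire 320,000 passes to the descendants.
That amount (320,000) is divided at the children's generation into 4 shares of 80,000. Noor and Dora each take 80,000. The 2 shares of the deceased (Miko and Rashid) are combined into a pool of 160,000.
That pool (160,000) is divided at the grandchildren's generation equally among Idris, Hollis, Ursula, Farrukh, and Desmond: 32,000 each.

Idris receives 32,000.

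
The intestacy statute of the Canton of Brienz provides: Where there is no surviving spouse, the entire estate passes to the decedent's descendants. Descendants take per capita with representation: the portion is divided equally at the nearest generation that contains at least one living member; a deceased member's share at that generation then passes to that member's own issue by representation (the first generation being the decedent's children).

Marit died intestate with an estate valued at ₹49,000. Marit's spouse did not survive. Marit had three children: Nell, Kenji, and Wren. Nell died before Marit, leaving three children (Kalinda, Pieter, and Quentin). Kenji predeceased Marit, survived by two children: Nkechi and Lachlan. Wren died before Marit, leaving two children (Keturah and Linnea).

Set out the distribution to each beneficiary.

The entire ₹49,000 passes to the descendants.
No child survives, so the initial division is made at the grandchildren's generation.
That amount (₹49,000) is divided into 7 shares of ₹7,000: Kalinda, Pieter, Quentin, Nkechi, Lachlan, Keturah, and Linnea each take ₹7,000.

Kalinda: ₹7,000; Pieter: ₹7,000; Quentin: ₹7,000; Nkechi: ₹7,000; Lachlan: ₹7,000; Keturah: ₹7,000; Linnea: ₹7,000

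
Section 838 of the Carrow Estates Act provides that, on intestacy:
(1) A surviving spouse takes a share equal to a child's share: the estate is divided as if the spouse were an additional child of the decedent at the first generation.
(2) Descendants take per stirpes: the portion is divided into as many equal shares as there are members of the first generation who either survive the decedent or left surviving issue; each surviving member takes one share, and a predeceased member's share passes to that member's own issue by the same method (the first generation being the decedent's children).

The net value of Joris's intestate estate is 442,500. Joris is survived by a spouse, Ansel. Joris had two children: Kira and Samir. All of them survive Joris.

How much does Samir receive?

Samir receives 147,500.

The spouse counts as an additional share at the children's level, so there are 3 primary shares of 147,500. Ansel takes one such share (147,500).
The children's combined portion (295,000) is divided into 2 shares of 147,500: Kira and Samir each take 147,500.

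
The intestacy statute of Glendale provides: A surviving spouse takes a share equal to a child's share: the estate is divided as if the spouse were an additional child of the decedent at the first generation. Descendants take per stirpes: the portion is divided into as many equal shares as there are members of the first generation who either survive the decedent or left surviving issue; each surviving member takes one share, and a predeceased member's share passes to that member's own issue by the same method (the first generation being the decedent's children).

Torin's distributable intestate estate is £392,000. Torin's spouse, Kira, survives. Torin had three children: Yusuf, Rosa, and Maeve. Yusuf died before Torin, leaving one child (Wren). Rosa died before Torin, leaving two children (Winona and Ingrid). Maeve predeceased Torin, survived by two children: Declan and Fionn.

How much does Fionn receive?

The spouse counts as an additional share at the children's level, so there are 4 primary shares of £98,000. Kira takes one such share (£98,000).
The children's combined portion (£294,000) is divided into 3 shares of £98,000: Yusuf's £98,000 share passes to Yusuf's issue; Rosa's £98,000 share passes to Rosa's issue; Maeve's £98,000 share passes to Maeve's issue.
Yusuf's share (£98,000) passes entirely to Wren.
Rosa's share (£98,000) is divided into 2 shares of £49,000: Winona and Ingrid each take £49,000.
Maeve's share (£98,000) is divided into 2 shares of £49,000: Declan and Fionn each take £49,000.

Fionn receives £49,000.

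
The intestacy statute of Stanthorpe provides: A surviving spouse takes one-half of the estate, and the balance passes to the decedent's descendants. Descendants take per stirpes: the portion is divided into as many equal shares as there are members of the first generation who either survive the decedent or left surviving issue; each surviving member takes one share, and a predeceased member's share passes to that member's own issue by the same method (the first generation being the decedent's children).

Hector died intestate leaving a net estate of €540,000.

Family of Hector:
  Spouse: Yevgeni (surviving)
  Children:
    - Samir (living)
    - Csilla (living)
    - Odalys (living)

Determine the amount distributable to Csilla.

Csilla receives €90,000.

Yevgeni takes one-half of €540,000 = €270,000. The remaining €270,000 passes to the descendants.
The descendants' portion (€270,000) is divided into 3 shares of €90,000: Samir, Csilla, and Odalys each take €90,000.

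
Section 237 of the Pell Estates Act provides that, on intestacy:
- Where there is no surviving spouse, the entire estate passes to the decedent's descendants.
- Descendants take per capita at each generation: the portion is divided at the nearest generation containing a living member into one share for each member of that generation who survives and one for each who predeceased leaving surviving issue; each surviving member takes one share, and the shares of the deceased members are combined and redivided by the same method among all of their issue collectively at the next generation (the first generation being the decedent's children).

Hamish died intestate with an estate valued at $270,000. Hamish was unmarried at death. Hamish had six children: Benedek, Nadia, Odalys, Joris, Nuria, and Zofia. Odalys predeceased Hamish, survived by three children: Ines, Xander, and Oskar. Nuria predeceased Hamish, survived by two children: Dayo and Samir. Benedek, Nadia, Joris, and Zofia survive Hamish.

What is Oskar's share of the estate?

Oskar receives $18,000.

The entire $270,000 passes to the descendants.
That amount ($270,000) is divided at the children's generation into 6 shares of $45,000. Benedek, Nadia, Joris, and Zofia each take $45,000. The 2 shares of the deceased (Odalys and Nuria) are combined into a pool of $90,000.
That pool ($90,000) is divided at the grandchildren's generation equally among Ines, Xander, Oskar, Dayo, and Samir: $18,000 each.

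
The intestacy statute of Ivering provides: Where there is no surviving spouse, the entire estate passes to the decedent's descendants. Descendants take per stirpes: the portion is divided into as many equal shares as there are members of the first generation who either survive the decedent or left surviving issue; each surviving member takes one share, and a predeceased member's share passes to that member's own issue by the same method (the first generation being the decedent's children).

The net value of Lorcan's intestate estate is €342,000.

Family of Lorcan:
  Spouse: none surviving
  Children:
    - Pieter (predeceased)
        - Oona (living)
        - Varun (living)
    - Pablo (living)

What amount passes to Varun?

The entire €342,000 passes to the descendants.
That amount (€342,000) is divided into 2 shares of €171,000: Pablo takes €171,000; Pieter's €171,000 share passes to Pieter's issue.
Pieter's share (€171,000) is divided into 2 shares of €85,500: Oona and Varun each take €85,500.

Varun receives €85,500.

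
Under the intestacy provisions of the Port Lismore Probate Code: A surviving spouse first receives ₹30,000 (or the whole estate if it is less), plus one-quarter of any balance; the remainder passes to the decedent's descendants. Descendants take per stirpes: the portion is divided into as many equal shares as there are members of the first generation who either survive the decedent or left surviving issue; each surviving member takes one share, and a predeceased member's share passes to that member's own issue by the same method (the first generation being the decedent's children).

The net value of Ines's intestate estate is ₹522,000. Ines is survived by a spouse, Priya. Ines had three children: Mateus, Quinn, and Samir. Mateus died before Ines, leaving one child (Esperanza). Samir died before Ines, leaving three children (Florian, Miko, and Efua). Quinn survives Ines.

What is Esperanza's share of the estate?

Esperanza receives ₹123,000.

Priya first takes ₹30,000, leaving a balance of ₹492,000. Priya then takes one-quarter of the balance (₹123,000), for a total of ₹153,000. The remaining ₹369,000 passes to the descendants.
The descendants' portion (₹369,000) is divided into 3 shares of ₹123,000: Quinn takes ₹123,000; Mateus's ₹123,000 share passes to Mateus's issue; Samir's ₹123,000 share passes to Samir's issue.
Mateus's share (₹123,000) passes entirely to Esperanza.
Samir's share (₹123,000) is divided into 3 shares of ₹41,000: Florian, Miko, and Efua each take ₹41,000.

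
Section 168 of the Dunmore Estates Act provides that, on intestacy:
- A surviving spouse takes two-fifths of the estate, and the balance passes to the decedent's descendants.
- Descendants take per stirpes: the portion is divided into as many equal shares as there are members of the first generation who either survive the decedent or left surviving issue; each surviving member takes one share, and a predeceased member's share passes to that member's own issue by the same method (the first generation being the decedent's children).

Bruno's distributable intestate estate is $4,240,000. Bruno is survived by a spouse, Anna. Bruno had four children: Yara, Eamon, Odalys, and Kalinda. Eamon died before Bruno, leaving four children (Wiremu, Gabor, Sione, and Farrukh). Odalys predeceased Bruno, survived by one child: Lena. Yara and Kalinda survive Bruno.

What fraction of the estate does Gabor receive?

Anna takes two-fifths of $4,240,000 = $1,696,000. The remaining $2,544,000 passes to the descendants.
The descendants' portion ($2,544,000) is divided into 4 shares of $636,000: Yara and Kalinda each take $636,000; Eamon's $636,000 share passes to Eamon's issue; Odalys's $636,000 share passes to Odalys's issue.
Eamon's share ($636,000) is divided into 4 shares of $159,000: Wiremu, Gabor, Sione, and Farrukh each take $159,000.
Odalys's share ($636,000) passes entirely to Lena.

Gabor receives 3/80 of the estate.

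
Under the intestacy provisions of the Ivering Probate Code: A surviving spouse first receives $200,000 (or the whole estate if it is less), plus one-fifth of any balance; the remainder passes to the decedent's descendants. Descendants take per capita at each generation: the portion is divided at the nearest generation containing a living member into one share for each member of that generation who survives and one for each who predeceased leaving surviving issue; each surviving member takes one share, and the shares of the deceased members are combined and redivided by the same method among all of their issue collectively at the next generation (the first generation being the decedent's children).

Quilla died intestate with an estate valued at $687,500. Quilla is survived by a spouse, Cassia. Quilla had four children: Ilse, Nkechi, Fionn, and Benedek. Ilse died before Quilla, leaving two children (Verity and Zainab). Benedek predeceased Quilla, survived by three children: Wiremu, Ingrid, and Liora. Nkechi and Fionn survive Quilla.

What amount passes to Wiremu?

Wiremu receives $39,000.

Cassia first takes $200,000, leaving a balance of $487,500. Cassia then takes one-fifth of the balance ($97,500), for a total of $297,500. The remaining $390,000 passes to the descendants.
The descendants' portion ($390,000) is divided at the children's generation into 4 shares of $97,500. Nkechi and Fionn each take $97,500. The 2 shares of the deceased (Ilse and Benedek) are combined into a pool of $195,000.
That pool ($195,000) is divided at the grandchildren's generation equally among Verity, Zainab, Wiremu, Ingrid, and Liora: $39,000 each.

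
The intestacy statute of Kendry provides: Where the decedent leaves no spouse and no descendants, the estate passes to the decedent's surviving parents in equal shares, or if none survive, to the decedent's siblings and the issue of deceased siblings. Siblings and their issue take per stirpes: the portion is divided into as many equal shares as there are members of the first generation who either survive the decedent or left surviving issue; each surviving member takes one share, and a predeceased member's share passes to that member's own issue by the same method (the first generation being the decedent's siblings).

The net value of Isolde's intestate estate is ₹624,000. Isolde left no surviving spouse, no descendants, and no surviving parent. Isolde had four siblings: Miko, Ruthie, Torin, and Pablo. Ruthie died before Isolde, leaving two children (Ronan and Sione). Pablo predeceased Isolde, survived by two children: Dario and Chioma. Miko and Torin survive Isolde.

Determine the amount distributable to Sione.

The entire ₹624,000 passes to the siblings and their issue.
That amount (₹624,000) is divided into 4 shares of ₹156,000: Miko and Torin each take ₹156,000; Ruthie's ₹156,000 share passes to Ruthie's issue; Pablo's ₹156,000 share passes to Pablo's issue.
Ruthie's share (₹156,000) is divided into 2 shares of ₹78,000: Ronan and Sione each take ₹78,000.
Pablo's share (₹156,000) is divided into 2 shares of ₹78,000: Dario and Chioma each take ₹78,000.

Sione receives ₹78,000.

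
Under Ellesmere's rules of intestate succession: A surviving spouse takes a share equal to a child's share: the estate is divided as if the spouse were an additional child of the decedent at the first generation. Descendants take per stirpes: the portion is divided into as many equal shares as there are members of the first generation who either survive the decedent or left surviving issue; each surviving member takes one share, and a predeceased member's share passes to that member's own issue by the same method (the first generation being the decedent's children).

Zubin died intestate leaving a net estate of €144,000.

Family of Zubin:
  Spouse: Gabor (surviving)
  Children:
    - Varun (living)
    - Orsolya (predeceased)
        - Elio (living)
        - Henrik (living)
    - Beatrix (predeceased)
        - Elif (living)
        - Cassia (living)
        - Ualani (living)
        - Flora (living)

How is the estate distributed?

Gabor: €36,000; Varun: €36,000; Elio: €18,000; Henrik: €18,000; Elif: €9,000; Cassia: €9,000; Ualani: €9,000; Flora: €9,000

The spouse counts as an additional share at the children's level, so there are 4 primary shares of €36,000. Gabor takes one such share (€36,000).
The children's combined portion (€108,000) is divided into 3 shares of €36,000: Varun takes €36,000; Orsolya's €36,000 share passes to Orsolya's issue; Beatrix's €36,000 share passes to Beatrix's issue.
Orsolya's share (€36,000) is divided into 2 shares of €18,000: Elio and Henrik each take €18,000.
Beatrix's share (€36,000) is divided into 4 shares of €9,000: Elif, Cassia, Ualani, and Flora each take €9,000.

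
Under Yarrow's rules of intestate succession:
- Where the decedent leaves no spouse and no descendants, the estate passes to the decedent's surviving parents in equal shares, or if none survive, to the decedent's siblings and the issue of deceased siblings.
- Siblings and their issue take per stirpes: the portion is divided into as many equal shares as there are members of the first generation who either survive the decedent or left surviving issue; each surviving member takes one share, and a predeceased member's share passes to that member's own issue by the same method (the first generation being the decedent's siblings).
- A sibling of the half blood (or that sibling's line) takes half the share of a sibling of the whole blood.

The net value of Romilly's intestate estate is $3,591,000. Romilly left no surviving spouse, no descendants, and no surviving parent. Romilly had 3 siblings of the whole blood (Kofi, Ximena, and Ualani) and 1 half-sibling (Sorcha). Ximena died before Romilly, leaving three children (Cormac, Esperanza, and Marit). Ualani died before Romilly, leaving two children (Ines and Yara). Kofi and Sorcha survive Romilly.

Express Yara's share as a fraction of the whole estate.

The entire $3,591,000 passes to the siblings and their issue.
Counting each half-blood sibling's line as half a unit, there are 7/2 units in $3,591,000, so one unit is $1,026,000. Whole-blood lines (Kofi, Ximena, and Ualani) take $1,026,000 each; half-blood lines (Sorcha) take $513,000 each.
Ximena's share ($1,026,000) is divided into 3 shares of $342,000: Cormac, Esperanza, and Marit each take $342,000.
Ualani's share ($1,026,000) is divided into 2 shares of $513,000: Ines and Yara each take $513,000.

Yara receives 1/7 of the estate.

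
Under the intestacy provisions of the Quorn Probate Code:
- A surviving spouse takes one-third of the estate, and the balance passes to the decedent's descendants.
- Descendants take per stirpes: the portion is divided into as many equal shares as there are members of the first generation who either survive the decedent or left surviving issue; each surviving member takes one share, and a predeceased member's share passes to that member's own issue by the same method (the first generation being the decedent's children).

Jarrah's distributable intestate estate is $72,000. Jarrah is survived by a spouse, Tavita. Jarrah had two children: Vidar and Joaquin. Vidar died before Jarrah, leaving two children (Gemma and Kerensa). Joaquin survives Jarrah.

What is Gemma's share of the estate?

Gemma receives $12,000.

Tavita takes one-third of $72,000 = $24,000. The remaining $48,000 passes to the descendants.
The descendants' portion ($48,000) is divided into 2 shares of $24,000: Joaquin takes $24,000; Vidar's $24,000 share passes to Vidar's issue.
Vidar's share ($24,000) is divided into 2 shares of $12,000: Gemma and Kerensa each take $12,000.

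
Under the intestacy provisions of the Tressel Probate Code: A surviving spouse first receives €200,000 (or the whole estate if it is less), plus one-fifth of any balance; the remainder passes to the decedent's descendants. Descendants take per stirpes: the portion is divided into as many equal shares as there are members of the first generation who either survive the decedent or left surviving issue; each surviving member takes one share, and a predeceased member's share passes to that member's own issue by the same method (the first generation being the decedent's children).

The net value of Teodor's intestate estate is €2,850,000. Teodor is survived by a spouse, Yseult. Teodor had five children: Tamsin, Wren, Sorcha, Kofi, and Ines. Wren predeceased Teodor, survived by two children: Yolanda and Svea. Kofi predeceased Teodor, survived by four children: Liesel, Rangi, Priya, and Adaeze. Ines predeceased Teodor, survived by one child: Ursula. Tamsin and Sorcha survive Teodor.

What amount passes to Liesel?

Liesel receives €106,000.

Yseult first takes €200,000, leaving a balance of €2,650,000. Yseult then takes one-fifth of the balance (€530,000), for a total of €730,000. The remaining €2,120,000 passes to the descendants.
The descendants' portion (€2,120,000) is divided into 5 shares of €424,000: Tamsin and Sorcha each take €424,000; Wren's €424,000 share passes to Wren's issue; Kofi's €424,000 share passes to Kofi's issue; Ines's €424,000 share passes to Ines's issue.
Wren's share (€424,000) is divided into 2 shares of €212,000: Yolanda and Svea each take €212,000.
Kofi's share (€424,000) is divided into 4 shares of €106,000: Liesel, Rangi, Priya, and Adaeze each take €106,000.
Ines's share (€424,000) passes entirely to Ursula.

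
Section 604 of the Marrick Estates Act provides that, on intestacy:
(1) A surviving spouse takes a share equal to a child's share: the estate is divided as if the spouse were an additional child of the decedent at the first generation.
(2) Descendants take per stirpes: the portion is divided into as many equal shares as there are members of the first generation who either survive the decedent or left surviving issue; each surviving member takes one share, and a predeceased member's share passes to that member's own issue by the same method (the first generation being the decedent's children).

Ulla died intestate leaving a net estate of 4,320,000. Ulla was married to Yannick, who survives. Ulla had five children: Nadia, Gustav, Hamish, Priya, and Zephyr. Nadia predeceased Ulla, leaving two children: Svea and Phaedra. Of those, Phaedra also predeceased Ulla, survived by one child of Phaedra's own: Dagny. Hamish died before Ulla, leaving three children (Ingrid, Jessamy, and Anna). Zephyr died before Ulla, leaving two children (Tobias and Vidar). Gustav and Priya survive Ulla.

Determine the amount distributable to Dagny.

The spouse counts as an additional share at the children's level, so there are 6 primary shares of 720,000. Yannick takes one such share (720,000).
The children's combined portion (3,600,000) is divided into 5 shares of 720,000: Gustav and Priya each take 720,000; Nadia's 720,000 share passes to Nadia's issue; Hamish's 720,000 share passes to Hamish's issue; Zephyr's 720,000 share passes to Zephyr's issue.
Nadia's share (720,000) is divided into 2 shares of 360,000: Svea takes 360,000; Phaedra's 360,000 share passes to Phaedra's issue.
Phaedra's share (360,000) passes entirely to Dagny.
Hamish's share (720,000) is divided into 3 shares of 240,000: Ingrid, Jessamy, and Anna each take 240,000.
Zephyr's share (720,000) is divided into 2 shares of 360,000: Tobias and Vidar each take 360,000.

Dagny receives 360,000.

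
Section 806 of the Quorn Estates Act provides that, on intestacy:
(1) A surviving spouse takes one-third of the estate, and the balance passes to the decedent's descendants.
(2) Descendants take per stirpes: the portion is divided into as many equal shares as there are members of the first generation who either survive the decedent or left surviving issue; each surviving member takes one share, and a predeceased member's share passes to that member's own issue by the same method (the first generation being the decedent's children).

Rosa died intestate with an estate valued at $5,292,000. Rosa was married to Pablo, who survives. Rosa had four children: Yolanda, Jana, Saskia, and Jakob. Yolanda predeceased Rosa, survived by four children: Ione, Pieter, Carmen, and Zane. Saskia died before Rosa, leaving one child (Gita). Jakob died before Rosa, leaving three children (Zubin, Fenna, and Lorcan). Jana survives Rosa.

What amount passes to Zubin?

Pablo takes one-third of $5,292,000 = $1,764,000. The remaining $3,528,000 passes to the descendants.
The descendants' portion ($3,528,000) is divided into 4 shares of $882,000: Jana takes $882,000; Yolanda's $882,000 share passes to Yolanda's issue; Saskia's $882,000 share passes to Saskia's issue; Jakob's $882,000 share passes to Jakob's issue.
Yolanda's share ($882,000) is divided into 4 shares of $220,500: Ione, Pieter, Carmen, and Zane each take $220,500.
Saskia's share ($882,000) passes entirely to Gita.
Jakob's share ($882,000) is divided into 3 shares of $294,000: Zubin, Fenna, and Lorcan each take $294,000.

Zubin receives $294,000.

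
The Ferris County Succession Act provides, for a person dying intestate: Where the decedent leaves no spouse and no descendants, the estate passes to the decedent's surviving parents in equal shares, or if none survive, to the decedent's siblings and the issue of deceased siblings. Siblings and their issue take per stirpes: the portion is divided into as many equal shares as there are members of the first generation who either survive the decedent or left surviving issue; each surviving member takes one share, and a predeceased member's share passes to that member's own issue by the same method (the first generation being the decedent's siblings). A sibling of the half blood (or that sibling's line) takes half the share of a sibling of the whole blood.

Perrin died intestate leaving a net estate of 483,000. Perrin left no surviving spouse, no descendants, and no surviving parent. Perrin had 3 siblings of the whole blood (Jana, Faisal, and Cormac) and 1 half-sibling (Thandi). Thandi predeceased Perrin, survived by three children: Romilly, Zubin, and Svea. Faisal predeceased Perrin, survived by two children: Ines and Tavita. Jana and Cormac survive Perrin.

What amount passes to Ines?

The entire 483,000 passes to the siblings and their issue.
Counting each half-blood sibling's line as half a unit, there are 7/2 units in 483,000, so one unit is 138,000. Whole-blood lines (Jana, Faisal, and Cormac) take 138,000 each; half-blood lines (Thandi) take 69,000 each.
Thandi's share (69,000) is divided into 3 shares of 23,000: Romilly, Zubin, and Svea each take 23,000.
Faisal's share (138,000) is divided into 2 shares of 69,000: Ines and Tavita each take 69,000.

Ines receives 69,000.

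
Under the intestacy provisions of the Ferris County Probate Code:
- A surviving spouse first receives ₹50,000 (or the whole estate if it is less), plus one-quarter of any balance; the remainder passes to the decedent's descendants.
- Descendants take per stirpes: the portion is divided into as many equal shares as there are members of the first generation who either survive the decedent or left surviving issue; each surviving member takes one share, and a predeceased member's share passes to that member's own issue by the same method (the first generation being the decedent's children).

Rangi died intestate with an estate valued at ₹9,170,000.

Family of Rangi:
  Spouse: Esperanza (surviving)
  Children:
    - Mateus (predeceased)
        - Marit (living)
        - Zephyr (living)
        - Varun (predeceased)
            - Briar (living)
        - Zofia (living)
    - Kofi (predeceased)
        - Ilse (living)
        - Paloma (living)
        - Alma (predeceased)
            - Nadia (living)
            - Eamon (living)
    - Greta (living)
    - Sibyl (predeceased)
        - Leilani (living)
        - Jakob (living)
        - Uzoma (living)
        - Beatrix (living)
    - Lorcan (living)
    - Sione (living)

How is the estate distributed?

Esperanza: ₹2,330,000; Marit: ₹285,000; Zephyr: ₹285,000; Briar: ₹285,000; Zofia: ₹285,000; Ilse: ₹380,000; Paloma: ₹380,000; Nadia: ₹190,000; Eamon: ₹190,000; Greta: ₹1,140,000; Leilani: ₹285,000; Jakob: ₹285,000; Uzoma: ₹285,000; Beatrix: ₹285,000; Lorcan: ₹1,140,000; Sione: ₹1,140,000

Esperanza first takes ₹50,000, leaving a balance of ₹9,120,000. Esperanza then takes one-quarter of the balance (₹2,280,000), for a total of ₹2,330,000. The remaining ₹6,840,000 passes to the descendants.
The descendants' portion (₹6,840,000) is divided into 6 shares of ₹1,140,000: Greta, Lorcan, and Sione each take ₹1,140,000; Mateus's ₹1,140,000 share passes to Mateus's issue; Kofi's ₹1,140,000 share passes to Kofi's issue; Sibyl's ₹1,140,000 share passes to Sibyl's issue.
Mateus's share (₹1,140,000) is divided into 4 shares of ₹285,000: Marit, Zephyr, and Zofia each take ₹285,000; Varun's ₹285,000 share passes to Varun's issue.
Varun's share (₹285,000) passes entirely to Briar.
Kofi's share (₹1,140,000) is divided into 3 shares of ₹380,000: Ilse and Paloma each take ₹380,000; Alma's ₹380,000 share passes to Alma's issue.
Alma's share (₹380,000) is divided into 2 shares of ₹190,000: Nadia and Eamon each take ₹190,000.
Sibyl's share (₹1,140,000) is divided into 4 shares of ₹285,000: Leilani, Jakob, Uzoma, and Beatrix each take ₹285,000.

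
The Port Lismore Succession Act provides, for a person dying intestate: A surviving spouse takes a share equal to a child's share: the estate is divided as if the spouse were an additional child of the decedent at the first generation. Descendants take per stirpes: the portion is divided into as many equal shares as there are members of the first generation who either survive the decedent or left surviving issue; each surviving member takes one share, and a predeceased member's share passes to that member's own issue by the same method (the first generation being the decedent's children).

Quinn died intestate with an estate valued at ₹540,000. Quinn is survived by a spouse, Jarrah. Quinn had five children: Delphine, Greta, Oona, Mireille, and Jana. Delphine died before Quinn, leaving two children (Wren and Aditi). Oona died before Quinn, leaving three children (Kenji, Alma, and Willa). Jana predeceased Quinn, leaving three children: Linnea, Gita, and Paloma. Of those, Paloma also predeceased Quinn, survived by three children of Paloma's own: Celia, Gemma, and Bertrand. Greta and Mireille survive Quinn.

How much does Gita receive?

The spouse counts as an additional share at the children's level, so there are 6 primary shares of ₹90,000. Jarrah takes one such share (₹90,000).
The children's combined portion (₹450,000) is divided into 5 shares of ₹90,000: Greta and Mireille each take ₹90,000; Delphine's ₹90,000 share passes to Delphine's issue; Oona's ₹90,000 share passes to Oona's issue; Jana's ₹90,000 share passes to Jana's issue.
Delphine's share (₹90,000) is divided into 2 shares of ₹45,000: Wren and Aditi each take ₹45,000.
Oona's share (₹90,000) is divided into 3 shares of ₹30,000: Kenji, Alma, and Willa each take ₹30,000.
Jana's share (₹90,000) is divided into 3 shares of ₹30,000: Linnea and Gita each take ₹30,000; Paloma's ₹30,000 share passes to Paloma's issue.
Paloma's share (₹30,000) is divided into 3 shares of ₹10,000: Celia, Gemma, and Bertrand each take ₹10,000.

Gita receives ₹30,000.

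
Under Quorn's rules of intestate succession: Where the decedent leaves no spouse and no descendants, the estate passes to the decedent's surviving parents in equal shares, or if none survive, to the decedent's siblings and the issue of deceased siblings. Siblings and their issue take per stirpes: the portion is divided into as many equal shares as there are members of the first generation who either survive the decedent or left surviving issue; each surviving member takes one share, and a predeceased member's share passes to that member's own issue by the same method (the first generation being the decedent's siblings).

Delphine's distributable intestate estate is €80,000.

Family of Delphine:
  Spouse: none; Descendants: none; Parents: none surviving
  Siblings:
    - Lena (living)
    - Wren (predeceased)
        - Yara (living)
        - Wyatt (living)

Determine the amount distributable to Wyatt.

Wyatt receives €20,000.

The entire €80,000 passes to the siblings and their issue.
That amount (€80,000) is divided into 2 shares of €40,000: Lena takes €40,000; Wren's €40,000 share passes to Wren's issue.
Wren's share (€40,000) is divided into 2 shares of €20,000: Yara and Wyatt each take €20,000.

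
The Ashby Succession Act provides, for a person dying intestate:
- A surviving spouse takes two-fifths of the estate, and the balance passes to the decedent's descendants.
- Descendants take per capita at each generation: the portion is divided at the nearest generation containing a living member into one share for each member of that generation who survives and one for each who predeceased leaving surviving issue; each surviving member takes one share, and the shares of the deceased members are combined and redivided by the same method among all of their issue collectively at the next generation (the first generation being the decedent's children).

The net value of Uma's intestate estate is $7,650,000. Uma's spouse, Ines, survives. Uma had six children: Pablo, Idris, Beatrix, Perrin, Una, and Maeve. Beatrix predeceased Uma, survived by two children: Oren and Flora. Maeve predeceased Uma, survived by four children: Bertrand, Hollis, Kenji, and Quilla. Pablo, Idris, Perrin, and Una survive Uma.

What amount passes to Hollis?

Ines takes two-fifths of $7,650,000 = $3,060,000. The remaining $4,590,000 passes to the descendants.
The descendants' portion ($4,590,000) is divided at the children's generation into 6 shares of $765,000. Pablo, Idris, Perrin, and Una each take $765,000. The 2 shares of the deceased (Beatrix and Maeve) are combined into a pool of $1,530,000.
That pool ($1,530,000) is divided at the grandchildren's generation equally among Oren, Flora, Bertrand, Hollis, Kenji, and Quilla: $255,000 each.

Hollis receives $255,000.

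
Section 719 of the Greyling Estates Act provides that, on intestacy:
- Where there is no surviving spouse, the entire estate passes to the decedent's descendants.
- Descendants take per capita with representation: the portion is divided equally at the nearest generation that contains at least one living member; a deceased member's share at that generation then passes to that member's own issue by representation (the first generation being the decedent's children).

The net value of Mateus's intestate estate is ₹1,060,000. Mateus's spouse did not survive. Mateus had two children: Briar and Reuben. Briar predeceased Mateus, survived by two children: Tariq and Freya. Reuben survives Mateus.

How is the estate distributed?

The entire ₹1,060,000 passes to the descendants.
That amount (₹1,060,000) is divided into 2 shares of ₹530,000: Reuben takes ₹530,000; Briar's ₹530,000 share passes to Briar's issue.
Briar's share (₹530,000) is divided into 2 shares of ₹265,000: Tariq and Freya each take ₹265,000.

Tariq: ₹265,000; Freya: ₹265,000; Reuben: ₹530,000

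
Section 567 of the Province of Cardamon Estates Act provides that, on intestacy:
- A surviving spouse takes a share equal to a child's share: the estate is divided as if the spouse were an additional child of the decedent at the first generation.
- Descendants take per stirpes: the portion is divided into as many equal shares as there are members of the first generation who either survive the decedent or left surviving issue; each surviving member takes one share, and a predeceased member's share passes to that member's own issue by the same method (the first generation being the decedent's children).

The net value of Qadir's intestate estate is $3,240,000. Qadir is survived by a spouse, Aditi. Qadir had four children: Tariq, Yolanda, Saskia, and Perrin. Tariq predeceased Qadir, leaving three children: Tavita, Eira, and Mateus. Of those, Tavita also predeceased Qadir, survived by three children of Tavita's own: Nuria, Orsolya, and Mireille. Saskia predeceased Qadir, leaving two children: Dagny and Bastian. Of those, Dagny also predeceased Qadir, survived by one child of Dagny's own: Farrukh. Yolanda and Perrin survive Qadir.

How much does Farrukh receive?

The spouse counts as an additional share at the children's level, so there are 5 primary shares of $648,000. Aditi takes one such share ($648,000).
The children's combined portion ($2,592,000) is divided into 4 shares of $648,000: Yolanda and Perrin each take $648,000; Tariq's $648,000 share passes to Tariq's issue; Saskia's $648,000 share passes to Saskia's issue.
Tariq's share ($648,000) is divided into 3 shares of $216,000: Eira and Mateus each take $216,000; Tavita's $216,000 share passes to Tavita's issue.
Tavita's share ($216,000) is divided into 3 shares of $72,000: Nuria, Orsolya, and Mireille each take $72,000.
Saskia's share ($648,000) is divided into 2 shares of $324,000: Bastian takes $324,000; Dagny's $324,000 share passes to Dagny's issue.
Dagny's share ($324,000) passes entirely to Farrukh.

Farrukh receives $324,000.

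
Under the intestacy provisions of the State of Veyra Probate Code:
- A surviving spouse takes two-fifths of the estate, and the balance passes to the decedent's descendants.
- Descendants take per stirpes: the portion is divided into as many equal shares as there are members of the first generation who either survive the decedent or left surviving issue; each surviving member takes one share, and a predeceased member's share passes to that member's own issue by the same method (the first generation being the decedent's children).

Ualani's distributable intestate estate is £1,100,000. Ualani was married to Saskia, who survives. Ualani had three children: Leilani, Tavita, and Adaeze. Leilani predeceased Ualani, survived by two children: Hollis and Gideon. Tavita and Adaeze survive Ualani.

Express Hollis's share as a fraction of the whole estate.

Hollis receives 1/10 of the estate.

Saskia takes two-fifths of £1,100,000 = £440,000. The remaining £660,000 passes to the descendants.
The descendants' portion (£660,000) is divided into 3 shares of £220,000: Tavita and Adaeze each take £220,000; Leilani's £220,000 share passes to Leilani's issue.
Leilani's share (£220,000) is divided into 2 shares of £110,000: Hollis and Gideon each take £110,000.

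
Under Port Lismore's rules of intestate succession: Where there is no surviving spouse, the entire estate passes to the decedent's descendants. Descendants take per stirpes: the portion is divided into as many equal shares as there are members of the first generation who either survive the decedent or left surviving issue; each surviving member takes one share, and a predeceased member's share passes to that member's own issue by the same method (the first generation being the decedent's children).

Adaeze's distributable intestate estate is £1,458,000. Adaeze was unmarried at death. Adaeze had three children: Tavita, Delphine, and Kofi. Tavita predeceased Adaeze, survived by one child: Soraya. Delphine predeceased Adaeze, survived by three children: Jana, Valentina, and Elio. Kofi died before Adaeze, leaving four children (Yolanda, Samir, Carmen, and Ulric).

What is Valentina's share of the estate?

Valentina receives £162,000.

The entire £1,458,000 passes to the descendants.
That amount (£1,458,000) is divided into 3 shares of £486,000: Tavita's £486,000 share passes to Tavita's issue; Delphine's £486,000 share passes to Delphine's issue; Kofi's £486,000 share passes to Kofi's issue.
Tavita's share (£486,000) passes entirely to Soraya.
Delphine's share (£486,000) is divided into 3 shares of £162,000: Jana, Valentina, and Elio each take £162,000.
Kofi's share (£486,000) is divided into 4 shares of £121,500: Yolanda, Samir, Carmen, and Ulric each take £121,500.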